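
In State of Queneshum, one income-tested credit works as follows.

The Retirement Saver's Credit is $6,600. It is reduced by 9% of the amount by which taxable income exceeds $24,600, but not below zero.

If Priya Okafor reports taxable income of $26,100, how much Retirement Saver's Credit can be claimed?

$6,465

Retirement Saver's Credit: 9% of the $1,500 excess over $24,600 is $135; credit = $6,600 − $135 = $6,465.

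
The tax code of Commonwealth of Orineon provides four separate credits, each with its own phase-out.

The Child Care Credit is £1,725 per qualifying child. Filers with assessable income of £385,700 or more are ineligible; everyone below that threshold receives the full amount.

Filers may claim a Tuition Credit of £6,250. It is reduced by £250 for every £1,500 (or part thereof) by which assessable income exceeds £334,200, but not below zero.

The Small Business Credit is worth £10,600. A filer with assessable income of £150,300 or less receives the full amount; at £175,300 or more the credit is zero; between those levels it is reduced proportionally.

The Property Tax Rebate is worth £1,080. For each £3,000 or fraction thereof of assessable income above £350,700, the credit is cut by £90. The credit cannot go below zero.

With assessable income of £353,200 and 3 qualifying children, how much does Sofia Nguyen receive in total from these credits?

Child Care Credit: base = 3 × £1,725 = £5,175. £353,200 is below the £385,700 cutoff, so the full £5,175 applies.
Tuition Credit: income exceeds £334,200 by £19,000, which is 13 full-or-partial £1,500 increments; reduction = 13 × £250 = £3,250, leaving £3,000.
Small Business Credit: £353,200 is at or above £175,300, so the credit is £0.
Property Tax Rebate: income exceeds £350,700 by £2,500, which is 1 full-or-partial £3,000 increment; reduction = 1 × £90 = £90, leaving £990.
Total: £5,175 + £3,000 + £0 + £990 = £9,165.

£9,165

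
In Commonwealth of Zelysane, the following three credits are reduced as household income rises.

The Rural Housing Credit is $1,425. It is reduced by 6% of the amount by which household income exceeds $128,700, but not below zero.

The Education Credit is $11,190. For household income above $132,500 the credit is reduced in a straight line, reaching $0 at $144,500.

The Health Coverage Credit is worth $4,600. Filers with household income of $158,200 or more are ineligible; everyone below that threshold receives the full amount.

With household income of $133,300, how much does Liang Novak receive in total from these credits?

$16,193

Rural Housing Credit: 6% of the $4,600 excess over $128,700 is $276; credit = $1,425 − $276 = $1,149.
Education Credit: $133,300 is $800 into a $12,000 phase-out range, leaving 11,200/12,000 of the credit: $11,190 × 11,200/12,000 = $10,444.
Health Coverage Credit: $133,300 is below the $158,200 cutoff, so the full $4,600 applies.
Total: $1,149 + $10,444 + $4,600 = $16,193.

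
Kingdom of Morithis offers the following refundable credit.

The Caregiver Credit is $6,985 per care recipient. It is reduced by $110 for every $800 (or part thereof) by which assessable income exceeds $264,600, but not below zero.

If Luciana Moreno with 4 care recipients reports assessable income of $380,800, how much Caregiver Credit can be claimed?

Caregiver Credit: base = 4 × $6,985 = $27,940. income exceeds $264,600 by $116,200, which is 146 full-or-partial $800 increments; reduction = 146 × $110 = $16,060, leaving $11,880.

$11,880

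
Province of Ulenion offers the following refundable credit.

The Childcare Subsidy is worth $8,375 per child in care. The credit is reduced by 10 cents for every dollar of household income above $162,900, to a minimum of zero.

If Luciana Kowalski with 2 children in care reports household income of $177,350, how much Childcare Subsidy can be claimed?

Childcare Subsidy: base = 2 × $8,375 = $16,750. 10% of the $14,450 excess over $162,900 is $1,445; credit = $16,750 − $1,445 = $15,305.

$15,305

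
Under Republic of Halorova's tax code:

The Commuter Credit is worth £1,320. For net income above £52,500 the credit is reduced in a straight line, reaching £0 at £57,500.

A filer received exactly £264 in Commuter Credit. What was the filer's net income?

£264 is 264/1,320 of the full £1,320, so 1,056/1,320 of the £5,000 range has been used: income = £52,500 + £5,000 × 1,056/1,320 = £56,500.

£56,500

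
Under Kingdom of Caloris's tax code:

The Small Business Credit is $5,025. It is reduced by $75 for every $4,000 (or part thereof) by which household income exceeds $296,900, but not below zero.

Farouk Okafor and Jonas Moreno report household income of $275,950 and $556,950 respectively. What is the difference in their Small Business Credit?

$4,950

Farouk ($275,950): Small Business Credit: $275,950 is at or below the $296,900 threshold, so the full $5,025 applies.
Jonas ($556,950): Small Business Credit: income exceeds $296,900 by $260,050, which is 66 full-or-partial $4,000 increments; reduction = 66 × $75 = $4,950, leaving $75.
Difference: |$5,025 − $75| = $4,950.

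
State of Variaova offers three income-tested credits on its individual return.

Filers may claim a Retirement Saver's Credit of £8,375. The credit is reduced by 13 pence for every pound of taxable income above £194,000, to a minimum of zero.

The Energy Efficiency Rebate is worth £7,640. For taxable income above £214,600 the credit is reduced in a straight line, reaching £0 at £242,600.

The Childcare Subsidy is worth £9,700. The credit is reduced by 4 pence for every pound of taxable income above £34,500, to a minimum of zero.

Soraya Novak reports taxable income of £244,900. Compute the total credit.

Retirement Saver's Credit: 13% of the £50,900 excess over £194,000 is £6,617; credit = £8,375 − £6,617 = £1,758.
Energy Efficiency Rebate: £244,900 is at or above £242,600, so the credit is £0.
Childcare Subsidy: 4% of the £210,400 excess over £34,500 is £8,416; credit = £9,700 − £8,416 = £1,284.
Total: £1,758 + £0 + £1,284 = £3,042.

£3,042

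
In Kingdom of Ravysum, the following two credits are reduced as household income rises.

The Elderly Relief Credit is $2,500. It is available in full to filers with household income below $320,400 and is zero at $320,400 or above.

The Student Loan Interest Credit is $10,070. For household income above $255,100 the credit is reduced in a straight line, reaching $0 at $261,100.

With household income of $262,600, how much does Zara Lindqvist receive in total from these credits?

Elderly Relief Credit: $262,600 is below the $320,400 cutoff, so the full $2,500 applies.
Student Loan Interest Credit: $262,600 is at or above $261,100, so the credit is $0.
Total: $2,500 + $0 = $2,500.

$2,500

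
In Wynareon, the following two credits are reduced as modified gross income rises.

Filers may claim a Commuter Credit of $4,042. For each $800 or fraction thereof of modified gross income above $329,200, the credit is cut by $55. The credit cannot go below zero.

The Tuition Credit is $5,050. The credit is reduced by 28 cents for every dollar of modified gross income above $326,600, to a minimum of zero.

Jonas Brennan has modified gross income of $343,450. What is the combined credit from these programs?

$3,384

Commuter Credit: income exceeds $329,200 by $14,250, which is 18 full-or-partial $800 increments; reduction = 18 × $55 = $990, leaving $3,052.
Tuition Credit: 28% of the $16,850 excess over $326,600 is $4,718; credit = $5,050 − $4,718 = $332.
Total: $3,052 + $332 = $3,384.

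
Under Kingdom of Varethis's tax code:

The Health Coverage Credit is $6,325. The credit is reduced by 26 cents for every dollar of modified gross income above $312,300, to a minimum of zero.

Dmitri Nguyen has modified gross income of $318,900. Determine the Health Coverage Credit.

Health Coverage Credit: 26% of the $6,600 excess over $312,300 is $1,716; credit = $6,325 − $1,716 = $4,609.

$4,609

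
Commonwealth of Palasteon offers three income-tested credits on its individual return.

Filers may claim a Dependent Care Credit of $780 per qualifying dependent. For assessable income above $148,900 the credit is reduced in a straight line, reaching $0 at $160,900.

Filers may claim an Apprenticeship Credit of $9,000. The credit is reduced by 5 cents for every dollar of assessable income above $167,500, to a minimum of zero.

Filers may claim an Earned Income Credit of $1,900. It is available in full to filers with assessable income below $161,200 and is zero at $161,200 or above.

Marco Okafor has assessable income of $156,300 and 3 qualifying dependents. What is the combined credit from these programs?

$11,797

Dependent Care Credit: base = 3 × $780 = $2,340. $156,300 is $7,400 into a $12,000 phase-out range, leaving 4,600/12,000 of the credit: $2,340 × 4,600/12,000 = $897.
Apprenticeship Credit: $156,300 is at or below the $167,500 threshold, so the full $9,000 applies.
Earned Income Credit: $156,300 is below the $161,200 cutoff, so the full $1,900 applies.
Total: $897 + $9,000 + $1,900 = $11,797.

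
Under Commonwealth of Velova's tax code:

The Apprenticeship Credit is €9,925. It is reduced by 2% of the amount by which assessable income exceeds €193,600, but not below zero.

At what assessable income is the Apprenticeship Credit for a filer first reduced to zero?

The credit falls by 2% of each euro above €193,600, so it reaches zero when the excess is €9,925 / 2% = €496,250: income = €193,600 + €496,250 = €689,850.

€689,850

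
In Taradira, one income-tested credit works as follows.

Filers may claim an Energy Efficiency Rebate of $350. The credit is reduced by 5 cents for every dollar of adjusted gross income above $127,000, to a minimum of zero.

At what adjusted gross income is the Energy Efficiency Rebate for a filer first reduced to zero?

The credit falls by 5% of each dollar above $127,000, so it reaches zero when the excess is $350 / 5% = $7,000: income = $127,000 + $7,000 = $134,000.

$134,000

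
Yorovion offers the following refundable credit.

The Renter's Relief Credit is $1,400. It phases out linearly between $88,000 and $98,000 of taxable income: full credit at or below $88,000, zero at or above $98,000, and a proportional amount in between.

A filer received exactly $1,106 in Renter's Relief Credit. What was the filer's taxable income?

$90,100

$1,106 is 1,106/1,400 of the full $1,400, so 294/1,400 of the $10,000 range has been used: income = $88,000 + $10,000 × 294/1,400 = $90,100.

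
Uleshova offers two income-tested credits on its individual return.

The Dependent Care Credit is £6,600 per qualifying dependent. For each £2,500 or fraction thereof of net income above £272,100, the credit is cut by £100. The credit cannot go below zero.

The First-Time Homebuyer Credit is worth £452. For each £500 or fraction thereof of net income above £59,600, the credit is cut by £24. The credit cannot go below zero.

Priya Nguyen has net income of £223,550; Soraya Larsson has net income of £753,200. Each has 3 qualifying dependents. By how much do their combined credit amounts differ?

Priya (£223,550): Dependent Care Credit: base = 3 × £6,600 = £19,800. £223,550 is at or below the £272,100 threshold, so the full £19,800 applies. First-Time Homebuyer Credit: income exceeds £59,600 by £163,950 → 328 increments × £24 = £7,872 ≥ base, so the credit is £0. total £19,800 + £0 = £19,800
Soraya (£753,200): Dependent Care Credit: base = 3 × £6,600 = £19,800. income exceeds £272,100 by £481,100, which is 193 full-or-partial £2,500 increments; reduction = 193 × £100 = £19,300, leaving £500. First-Time Homebuyer Credit: income exceeds £59,600 by £693,600 → 1388 increments × £24 = £33,312 ≥ base, so the credit is £0. total £500 + £0 = £500
Difference: |£19,800 − £500| = £19,300.

£19,300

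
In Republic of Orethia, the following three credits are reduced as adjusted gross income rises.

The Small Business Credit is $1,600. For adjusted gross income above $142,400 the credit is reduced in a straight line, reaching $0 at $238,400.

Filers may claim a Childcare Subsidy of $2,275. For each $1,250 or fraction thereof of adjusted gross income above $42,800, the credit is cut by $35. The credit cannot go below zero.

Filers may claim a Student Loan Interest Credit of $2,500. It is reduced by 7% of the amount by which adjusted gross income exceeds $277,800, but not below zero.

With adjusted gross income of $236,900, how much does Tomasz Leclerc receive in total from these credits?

$2,525

Small Business Credit: $236,900 is $94,500 into a $96,000 phase-out range, leaving 1,500/96,000 of the credit: $1,600 × 1,500/96,000 = $25.
Childcare Subsidy: income exceeds $42,800 by $194,100 → 156 increments × $35 = $5,460 ≥ base, so the credit is $0.
Student Loan Interest Credit: $236,900 is at or below the $277,800 threshold, so the full $2,500 applies.
Total: $25 + $0 + $2,500 = $2,525.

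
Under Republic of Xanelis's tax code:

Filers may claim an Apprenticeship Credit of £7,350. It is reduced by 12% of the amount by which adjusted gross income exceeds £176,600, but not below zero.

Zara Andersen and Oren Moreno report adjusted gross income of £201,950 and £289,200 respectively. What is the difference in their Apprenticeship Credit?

£4,308

Zara (£201,950): Apprenticeship Credit: 12% of the £25,350 excess over £176,600 is £3,042; credit = £7,350 − £3,042 = £4,308.
Oren (£289,200): Apprenticeship Credit: 12% of the £112,600 excess over £176,600 is £13,512 ≥ base, so the credit is £0.
Difference: |£4,308 − £0| = £4,308.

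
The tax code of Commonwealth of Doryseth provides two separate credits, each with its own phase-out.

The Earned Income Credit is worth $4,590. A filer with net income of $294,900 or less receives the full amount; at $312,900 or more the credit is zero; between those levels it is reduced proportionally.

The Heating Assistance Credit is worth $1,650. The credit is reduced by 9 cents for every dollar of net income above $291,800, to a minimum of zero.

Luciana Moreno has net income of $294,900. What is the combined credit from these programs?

$5,961

Earned Income Credit: $294,900 is at or below the $294,900 threshold, so the full $4,590 applies.
Heating Assistance Credit: 9% of the $3,100 excess over $291,800 is $279; credit = $1,650 − $279 = $1,371.
Total: $4,590 + $1,371 = $5,961.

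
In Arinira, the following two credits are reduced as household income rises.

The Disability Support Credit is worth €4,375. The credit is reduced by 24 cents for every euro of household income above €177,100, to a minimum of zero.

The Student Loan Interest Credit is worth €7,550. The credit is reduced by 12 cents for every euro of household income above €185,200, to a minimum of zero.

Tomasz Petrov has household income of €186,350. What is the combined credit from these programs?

€9,567

Disability Support Credit: 24% of the €9,250 excess over €177,100 is €2,220; credit = €4,375 − €2,220 = €2,155.
Student Loan Interest Credit: 12% of the €1,150 excess over €185,200 is €138; credit = €7,550 − €138 = €7,412.
Total: €2,155 + €7,412 = €9,567.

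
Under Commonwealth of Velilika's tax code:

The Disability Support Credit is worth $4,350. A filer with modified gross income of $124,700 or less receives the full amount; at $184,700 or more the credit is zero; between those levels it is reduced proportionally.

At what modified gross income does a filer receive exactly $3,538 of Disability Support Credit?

$3,538 is 3,538/4,350 of the full $4,350, so 812/4,350 of the $60,000 range has been used: income = $124,700 + $60,000 × 812/4,350 = $135,900.

$135,900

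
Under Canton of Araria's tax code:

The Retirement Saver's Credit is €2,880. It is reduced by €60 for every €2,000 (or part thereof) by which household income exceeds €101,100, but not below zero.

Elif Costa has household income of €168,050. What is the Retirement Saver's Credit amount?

Retirement Saver's Credit: income exceeds €101,100 by €66,950, which is 34 full-or-partial €2,000 increments; reduction = 34 × €60 = €2,040, leaving €840.

€840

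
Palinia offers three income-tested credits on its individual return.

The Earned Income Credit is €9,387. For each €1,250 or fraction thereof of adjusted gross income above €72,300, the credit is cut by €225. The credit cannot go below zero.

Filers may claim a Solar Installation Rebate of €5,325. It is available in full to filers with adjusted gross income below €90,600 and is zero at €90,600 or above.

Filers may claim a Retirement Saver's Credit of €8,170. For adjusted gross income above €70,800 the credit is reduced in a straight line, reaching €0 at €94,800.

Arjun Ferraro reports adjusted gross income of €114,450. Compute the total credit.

€1,737

Earned Income Credit: income exceeds €72,300 by €42,150, which is 34 full-or-partial €1,250 increments; reduction = 34 × €225 = €7,650, leaving €1,737.
Solar Installation Rebate: €114,450 meets or exceeds the €90,600 cutoff, so the credit is €0.
Retirement Saver's Credit: €114,450 is at or above €94,800, so the credit is €0.
Total: €1,737 + €0 + €0 = €1,737.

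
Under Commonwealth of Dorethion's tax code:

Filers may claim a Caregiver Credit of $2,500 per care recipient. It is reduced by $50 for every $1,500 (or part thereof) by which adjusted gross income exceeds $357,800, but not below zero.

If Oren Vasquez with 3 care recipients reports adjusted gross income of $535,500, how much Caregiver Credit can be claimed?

$1,550

Caregiver Credit: base = 3 × $2,500 = $7,500. income exceeds $357,800 by $177,700, which is 119 full-or-partial $1,500 increments; reduction = 119 × $50 = $5,950, leaving $1,550.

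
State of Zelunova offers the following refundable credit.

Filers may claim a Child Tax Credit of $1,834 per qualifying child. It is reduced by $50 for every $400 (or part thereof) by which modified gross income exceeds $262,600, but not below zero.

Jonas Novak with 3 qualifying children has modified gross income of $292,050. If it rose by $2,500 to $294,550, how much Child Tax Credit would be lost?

$300

At $292,050 — base = 3 × $1,834 = $5,502. income exceeds $262,600 by $29,450, which is 74 full-or-partial $400 increments; reduction = 74 × $50 = $3,700, leaving $1,802.
At $294,550 — base = 3 × $1,834 = $5,502. income exceeds $262,600 by $31,950, which is 80 full-or-partial $400 increments; reduction = 80 × $50 = $4,000, leaving $1,502.
Lost: $1,802 − $1,502 = $300.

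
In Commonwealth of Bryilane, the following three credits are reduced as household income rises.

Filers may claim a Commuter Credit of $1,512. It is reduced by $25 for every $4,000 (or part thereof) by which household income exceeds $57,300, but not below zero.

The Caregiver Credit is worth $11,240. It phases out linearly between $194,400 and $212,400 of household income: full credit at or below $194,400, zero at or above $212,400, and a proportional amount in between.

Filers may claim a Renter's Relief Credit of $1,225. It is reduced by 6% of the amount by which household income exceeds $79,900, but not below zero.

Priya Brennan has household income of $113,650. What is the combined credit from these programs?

$12,377

Commuter Credit: income exceeds $57,300 by $56,350, which is 15 full-or-partial $4,000 increments; reduction = 15 × $25 = $375, leaving $1,137.
Caregiver Credit: $113,650 is at or below the $194,400 threshold, so the full $11,240 applies.
Renter's Relief Credit: 6% of the $33,750 excess over $79,900 is $2,025 ≥ base, so the credit is $0.
Total: $1,137 + $11,240 + $0 = $12,377.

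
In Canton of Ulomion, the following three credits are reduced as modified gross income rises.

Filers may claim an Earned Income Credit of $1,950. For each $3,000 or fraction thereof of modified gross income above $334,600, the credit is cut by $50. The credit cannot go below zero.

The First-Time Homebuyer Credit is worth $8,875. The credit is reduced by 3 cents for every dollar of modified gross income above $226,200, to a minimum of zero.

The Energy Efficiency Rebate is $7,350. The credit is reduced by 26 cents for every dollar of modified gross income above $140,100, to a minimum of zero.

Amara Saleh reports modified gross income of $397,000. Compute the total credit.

Earned Income Credit: income exceeds $334,600 by $62,400, which is 21 full-or-partial $3,000 increments; reduction = 21 × $50 = $1,050, leaving $900.
First-Time Homebuyer Credit: 3% of the $170,800 excess over $226,200 is $5,124; credit = $8,875 − $5,124 = $3,751.
Energy Efficiency Rebate: 26% of the $256,900 excess over $140,100 is $66,794 ≥ base, so the credit is $0.
Total: $900 + $3,751 + $0 = $4,651.

$4,651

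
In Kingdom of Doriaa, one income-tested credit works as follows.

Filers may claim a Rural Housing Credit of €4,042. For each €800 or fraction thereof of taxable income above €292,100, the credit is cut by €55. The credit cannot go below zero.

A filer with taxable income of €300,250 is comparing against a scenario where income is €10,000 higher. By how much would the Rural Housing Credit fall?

€660

At €300,250 — income exceeds €292,100 by €8,150, which is 11 full-or-partial €800 increments; reduction = 11 × €55 = €605, leaving €3,437.
At €310,250 — income exceeds €292,100 by €18,150, which is 23 full-or-partial €800 increments; reduction = 23 × €55 = €1,265, leaving €2,777.
Lost: €3,437 − €2,777 = €660.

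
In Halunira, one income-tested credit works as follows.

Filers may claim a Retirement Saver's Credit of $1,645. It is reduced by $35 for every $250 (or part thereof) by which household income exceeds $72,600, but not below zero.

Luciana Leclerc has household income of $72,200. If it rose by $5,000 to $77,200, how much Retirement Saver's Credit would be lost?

$665

At $72,200 — $72,200 is at or below the $72,600 threshold, so the full $1,645 applies.
At $77,200 — income exceeds $72,600 by $4,600, which is 19 full-or-partial $250 increments; reduction = 19 × $35 = $665, leaving $980.
Lost: $1,645 − $980 = $665.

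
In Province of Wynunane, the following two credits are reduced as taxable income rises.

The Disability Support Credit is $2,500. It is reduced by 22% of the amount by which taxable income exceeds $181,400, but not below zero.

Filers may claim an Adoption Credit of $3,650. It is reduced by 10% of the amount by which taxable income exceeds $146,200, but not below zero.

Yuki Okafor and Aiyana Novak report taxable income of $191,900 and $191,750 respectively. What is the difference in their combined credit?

$33

Yuki ($191,900): Disability Support Credit: 22% of the $10,500 excess over $181,400 is $2,310; credit = $2,500 − $2,310 = $190. Adoption Credit: 10% of the $45,700 excess over $146,200 is $4,570 ≥ base, so the credit is $0. total $190 + $0 = $190
Aiyana ($191,750): Disability Support Credit: 22% of the $10,350 excess over $181,400 is $2,277; credit = $2,500 − $2,277 = $223. Adoption Credit: 10% of the $45,550 excess over $146,200 is $4,555 ≥ base, so the credit is $0. total $223 + $0 = $223
Difference: |$190 − $223| = $33.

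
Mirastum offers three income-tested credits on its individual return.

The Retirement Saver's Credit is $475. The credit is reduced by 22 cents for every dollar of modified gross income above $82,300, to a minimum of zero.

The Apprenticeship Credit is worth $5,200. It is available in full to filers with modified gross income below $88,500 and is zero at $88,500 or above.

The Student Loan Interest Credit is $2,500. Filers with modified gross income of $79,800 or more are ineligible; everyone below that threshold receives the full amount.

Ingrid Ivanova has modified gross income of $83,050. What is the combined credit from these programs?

Retirement Saver's Credit: 22% of the $750 excess over $82,300 is $165; credit = $475 − $165 = $310.
Apprenticeship Credit: $83,050 is below the $88,500 cutoff, so the full $5,200 applies.
Student Loan Interest Credit: $83,050 meets or exceeds the $79,800 cutoff, so the credit is $0.
Total: $310 + $5,200 + $0 = $5,510.

$5,510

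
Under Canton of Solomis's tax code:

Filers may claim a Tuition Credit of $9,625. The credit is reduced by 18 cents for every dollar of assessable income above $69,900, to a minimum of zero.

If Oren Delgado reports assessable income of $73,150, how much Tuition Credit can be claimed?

$9,040

Tuition Credit: 18% of the $3,250 excess over $69,900 is $585; credit = $9,625 − $585 = $9,040.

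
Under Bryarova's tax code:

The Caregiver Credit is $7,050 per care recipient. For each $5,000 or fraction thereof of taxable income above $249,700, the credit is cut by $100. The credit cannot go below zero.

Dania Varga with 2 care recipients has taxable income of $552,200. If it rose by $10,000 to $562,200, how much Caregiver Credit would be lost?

$200

At $552,200 — base = 2 × $7,050 = $14,100. income exceeds $249,700 by $302,500, which is 61 full-or-partial $5,000 increments; reduction = 61 × $100 = $6,100, leaving $8,000.
At $562,200 — base = 2 × $7,050 = $14,100. income exceeds $249,700 by $312,500, which is 63 full-or-partial $5,000 increments; reduction = 63 × $100 = $6,300, leaving $7,800.
Lost: $8,000 − $7,800 = $200.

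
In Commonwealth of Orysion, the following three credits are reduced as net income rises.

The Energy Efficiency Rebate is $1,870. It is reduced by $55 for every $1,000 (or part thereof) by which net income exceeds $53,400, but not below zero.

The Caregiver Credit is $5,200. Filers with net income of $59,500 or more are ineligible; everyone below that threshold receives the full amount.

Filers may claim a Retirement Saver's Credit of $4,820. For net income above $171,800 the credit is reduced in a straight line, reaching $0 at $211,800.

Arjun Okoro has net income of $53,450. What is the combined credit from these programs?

$11,835

Energy Efficiency Rebate: income exceeds $53,400 by $50, which is 1 full-or-partial $1,000 increment; reduction = 1 × $55 = $55, leaving $1,815.
Caregiver Credit: $53,450 is below the $59,500 cutoff, so the full $5,200 applies.
Retirement Saver's Credit: $53,450 is at or below the $171,800 threshold, so the full $4,820 applies.
Total: $1,815 + $5,200 + $4,820 = $11,835.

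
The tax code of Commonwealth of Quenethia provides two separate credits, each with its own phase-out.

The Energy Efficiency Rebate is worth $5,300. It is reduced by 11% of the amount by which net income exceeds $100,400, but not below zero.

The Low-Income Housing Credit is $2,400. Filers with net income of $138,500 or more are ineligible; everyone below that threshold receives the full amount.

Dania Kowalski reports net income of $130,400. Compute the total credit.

Energy Efficiency Rebate: 11% of the $30,000 excess over $100,400 is $3,300; credit = $5,300 − $3,300 = $2,000.
Low-Income Housing Credit: $130,400 is below the $138,500 cutoff, so the full $2,400 applies.
Total: $2,000 + $2,400 = $4,400.

$4,400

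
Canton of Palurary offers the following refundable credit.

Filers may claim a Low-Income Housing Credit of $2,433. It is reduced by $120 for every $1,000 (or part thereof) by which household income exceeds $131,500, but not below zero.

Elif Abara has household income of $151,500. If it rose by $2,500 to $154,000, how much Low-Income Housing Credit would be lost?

$33

At $151,500 — income exceeds $131,500 by $20,000, which is 20 full-or-partial $1,000 increments; reduction = 20 × $120 = $2,400, leaving $33.
At $154,000 — income exceeds $131,500 by $22,500 → 23 increments × $120 = $2,760 ≥ base, so the credit is $0.
Lost: $33 − $0 = $33.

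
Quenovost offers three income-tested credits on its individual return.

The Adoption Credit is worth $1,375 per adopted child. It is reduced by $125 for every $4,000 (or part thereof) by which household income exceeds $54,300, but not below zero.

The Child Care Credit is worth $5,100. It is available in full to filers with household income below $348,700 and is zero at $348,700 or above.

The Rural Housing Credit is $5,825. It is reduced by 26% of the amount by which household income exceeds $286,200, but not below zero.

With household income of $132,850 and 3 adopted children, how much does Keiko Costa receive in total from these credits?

$12,550

Adoption Credit: base = 3 × $1,375 = $4,125. income exceeds $54,300 by $78,550, which is 20 full-or-partial $4,000 increments; reduction = 20 × $125 = $2,500, leaving $1,625.
Child Care Credit: $132,850 is below the $348,700 cutoff, so the full $5,100 applies.
Rural Housing Credit: $132,850 is at or below the $286,200 threshold, so the full $5,825 applies.
Total: $1,625 + $5,100 + $5,825 = $12,550.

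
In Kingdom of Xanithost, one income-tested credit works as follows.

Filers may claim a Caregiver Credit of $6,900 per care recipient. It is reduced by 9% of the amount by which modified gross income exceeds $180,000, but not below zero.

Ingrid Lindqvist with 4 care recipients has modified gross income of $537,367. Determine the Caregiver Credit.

Caregiver Credit: base = 4 × $6,900 = $27,600. 9% of the $357,367 excess over $180,000 is $32,163.03 ≥ base, so the credit is $0.

$0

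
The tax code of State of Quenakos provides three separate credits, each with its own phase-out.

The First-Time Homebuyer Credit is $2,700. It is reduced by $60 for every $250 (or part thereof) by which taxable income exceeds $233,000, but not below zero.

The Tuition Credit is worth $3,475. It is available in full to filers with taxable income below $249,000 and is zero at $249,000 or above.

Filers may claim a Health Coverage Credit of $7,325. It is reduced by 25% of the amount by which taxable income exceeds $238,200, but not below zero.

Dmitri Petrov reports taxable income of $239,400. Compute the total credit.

First-Time Homebuyer Credit: income exceeds $233,000 by $6,400, which is 26 full-or-partial $250 increments; reduction = 26 × $60 = $1,560, leaving $1,140.
Tuition Credit: $239,400 is below the $249,000 cutoff, so the full $3,475 applies.
Health Coverage Credit: 25% of the $1,200 excess over $238,200 is $300; credit = $7,325 − $300 = $7,025.
Total: $1,140 + $3,475 + $7,025 = $11,640.

$11,640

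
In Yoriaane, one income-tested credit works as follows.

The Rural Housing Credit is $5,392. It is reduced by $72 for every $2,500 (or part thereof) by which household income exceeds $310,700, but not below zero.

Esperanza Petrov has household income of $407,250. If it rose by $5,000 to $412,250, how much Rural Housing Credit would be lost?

At $407,250 — income exceeds $310,700 by $96,550, which is 39 full-or-partial $2,500 increments; reduction = 39 × $72 = $2,808, leaving $2,584.
At $412,250 — income exceeds $310,700 by $101,550, which is 41 full-or-partial $2,500 increments; reduction = 41 × $72 = $2,952, leaving $2,440.
Lost: $2,584 − $2,440 = $144.

$144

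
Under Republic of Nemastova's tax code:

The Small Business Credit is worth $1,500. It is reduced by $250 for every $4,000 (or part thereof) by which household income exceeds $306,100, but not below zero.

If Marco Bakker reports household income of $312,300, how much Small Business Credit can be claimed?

Small Business Credit: income exceeds $306,100 by $6,200, which is 2 full-or-partial $4,000 increments; reduction = 2 × $250 = $500, leaving $1,000.

$1,000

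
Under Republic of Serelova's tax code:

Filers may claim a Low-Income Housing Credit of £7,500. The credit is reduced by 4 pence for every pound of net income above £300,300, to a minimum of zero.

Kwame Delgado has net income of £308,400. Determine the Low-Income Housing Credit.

£7,176

Low-Income Housing Credit: 4% of the £8,100 excess over £300,300 is £324; credit = £7,500 − £324 = £7,176.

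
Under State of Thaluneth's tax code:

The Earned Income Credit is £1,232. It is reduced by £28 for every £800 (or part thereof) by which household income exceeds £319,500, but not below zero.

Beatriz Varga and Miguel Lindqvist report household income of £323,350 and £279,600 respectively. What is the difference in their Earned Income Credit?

£140

Beatriz (£323,350): Earned Income Credit: income exceeds £319,500 by £3,850, which is 5 full-or-partial £800 increments; reduction = 5 × £28 = £140, leaving £1,092.
Miguel (£279,600): Earned Income Credit: £279,600 is at or below the £319,500 threshold, so the full £1,232 applies.
Difference: |£1,092 − £1,232| = £140.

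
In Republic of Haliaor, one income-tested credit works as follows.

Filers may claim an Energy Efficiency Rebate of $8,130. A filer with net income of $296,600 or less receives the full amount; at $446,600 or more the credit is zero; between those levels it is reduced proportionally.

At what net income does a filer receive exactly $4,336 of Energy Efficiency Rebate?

$4,336 is 4,336/8,130 of the full $8,130, so 3,794/8,130 of the $150,000 range has been used: income = $296,600 + $150,000 × 3,794/8,130 = $366,600.

$366,600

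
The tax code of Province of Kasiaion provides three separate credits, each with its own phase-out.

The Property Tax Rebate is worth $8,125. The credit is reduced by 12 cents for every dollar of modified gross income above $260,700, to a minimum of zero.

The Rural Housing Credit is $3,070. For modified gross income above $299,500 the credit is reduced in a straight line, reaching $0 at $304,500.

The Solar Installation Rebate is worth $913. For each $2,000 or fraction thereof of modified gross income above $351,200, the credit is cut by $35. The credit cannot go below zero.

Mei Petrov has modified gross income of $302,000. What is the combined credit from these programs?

$5,617

Property Tax Rebate: 12% of the $41,300 excess over $260,700 is $4,956; credit = $8,125 − $4,956 = $3,169.
Rural Housing Credit: $302,000 is $2,500 into a $5,000 phase-out range, leaving 2,500/5,000 of the credit: $3,070 × 2,500/5,000 = $1,535.
Solar Installation Rebate: $302,000 is at or below the $351,200 threshold, so the full $913 applies.
Total: $3,169 + $1,535 + $913 = $5,617.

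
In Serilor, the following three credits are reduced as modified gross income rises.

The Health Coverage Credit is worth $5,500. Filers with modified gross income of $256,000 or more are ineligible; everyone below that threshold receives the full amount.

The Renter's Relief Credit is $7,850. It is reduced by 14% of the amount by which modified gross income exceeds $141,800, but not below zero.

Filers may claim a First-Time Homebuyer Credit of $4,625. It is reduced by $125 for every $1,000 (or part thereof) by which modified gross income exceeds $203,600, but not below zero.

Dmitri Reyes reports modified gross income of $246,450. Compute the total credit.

Health Coverage Credit: $246,450 is below the $256,000 cutoff, so the full $5,500 applies.
Renter's Relief Credit: 14% of the $104,650 excess over $141,800 is $14,651 ≥ base, so the credit is $0.
First-Time Homebuyer Credit: income exceeds $203,600 by $42,850 → 43 increments × $125 = $5,375 ≥ base, so the credit is $0.
Total: $5,500 + $0 + $0 = $5,500.

$5,500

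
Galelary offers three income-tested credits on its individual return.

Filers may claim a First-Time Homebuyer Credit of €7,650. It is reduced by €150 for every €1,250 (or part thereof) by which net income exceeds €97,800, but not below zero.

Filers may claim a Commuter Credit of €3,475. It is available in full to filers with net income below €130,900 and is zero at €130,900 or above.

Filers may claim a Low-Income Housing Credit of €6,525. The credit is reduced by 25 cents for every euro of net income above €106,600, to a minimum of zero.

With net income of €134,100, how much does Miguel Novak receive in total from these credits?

First-Time Homebuyer Credit: income exceeds €97,800 by €36,300, which is 30 full-or-partial €1,250 increments; reduction = 30 × €150 = €4,500, leaving €3,150.
Commuter Credit: €134,100 meets or exceeds the €130,900 cutoff, so the credit is €0.
Low-Income Housing Credit: 25% of the €27,500 excess over €106,600 is €6,875 ≥ base, so the credit is €0.
Total: €3,150 + €0 + €0 = €3,150.

€3,150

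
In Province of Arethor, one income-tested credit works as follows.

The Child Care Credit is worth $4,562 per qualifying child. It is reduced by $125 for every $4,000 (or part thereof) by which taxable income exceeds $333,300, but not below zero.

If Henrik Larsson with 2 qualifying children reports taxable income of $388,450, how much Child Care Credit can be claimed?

Child Care Credit: base = 2 × $4,562 = $9,124. income exceeds $333,300 by $55,150, which is 14 full-or-partial $4,000 increments; reduction = 14 × $125 = $1,750, leaving $7,374.

$7,374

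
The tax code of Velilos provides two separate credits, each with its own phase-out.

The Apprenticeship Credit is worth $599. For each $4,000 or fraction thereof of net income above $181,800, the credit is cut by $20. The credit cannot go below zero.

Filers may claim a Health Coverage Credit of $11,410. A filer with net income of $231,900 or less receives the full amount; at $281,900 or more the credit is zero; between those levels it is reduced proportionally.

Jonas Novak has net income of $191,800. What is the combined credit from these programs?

$11,949

Apprenticeship Credit: income exceeds $181,800 by $10,000, which is 3 full-or-partial $4,000 increments; reduction = 3 × $20 = $60, leaving $539.
Health Coverage Credit: $191,800 is at or below the $231,900 threshold, so the full $11,410 applies.
Total: $539 + $11,410 = $11,949.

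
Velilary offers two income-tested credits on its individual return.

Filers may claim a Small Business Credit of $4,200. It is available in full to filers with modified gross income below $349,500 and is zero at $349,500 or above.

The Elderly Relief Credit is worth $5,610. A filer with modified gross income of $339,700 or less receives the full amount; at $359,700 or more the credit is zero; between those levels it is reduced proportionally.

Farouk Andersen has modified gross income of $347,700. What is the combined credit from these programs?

Small Business Credit: $347,700 is below the $349,500 cutoff, so the full $4,200 applies.
Elderly Relief Credit: $347,700 is $8,000 into a $20,000 phase-out range, leaving 12,000/20,000 of the credit: $5,610 × 12,000/20,000 = $3,366.
Total: $4,200 + $3,366 = $7,566.

$7,566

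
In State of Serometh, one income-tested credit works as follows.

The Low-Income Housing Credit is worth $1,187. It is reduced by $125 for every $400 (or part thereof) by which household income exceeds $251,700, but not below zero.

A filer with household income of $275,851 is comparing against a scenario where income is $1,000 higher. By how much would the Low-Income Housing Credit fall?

At $275,851 — income exceeds $251,700 by $24,151 → 61 increments × $125 = $7,625 ≥ base, so the credit is $0.
At $276,851 — income exceeds $251,700 by $25,151 → 63 increments × $125 = $7,875 ≥ base, so the credit is $0.
Lost: $0 − $0 = $0.

$0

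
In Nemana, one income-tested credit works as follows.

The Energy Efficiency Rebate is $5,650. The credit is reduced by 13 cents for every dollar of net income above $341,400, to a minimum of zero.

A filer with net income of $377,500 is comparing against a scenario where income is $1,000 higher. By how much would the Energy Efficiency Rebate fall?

$130

At $377,500 — 13% of the $36,100 excess over $341,400 is $4,693; credit = $5,650 − $4,693 = $957.
At $378,500 — 13% of the $37,100 excess over $341,400 is $4,823; credit = $5,650 − $4,823 = $827.
Lost: $957 − $827 = $130.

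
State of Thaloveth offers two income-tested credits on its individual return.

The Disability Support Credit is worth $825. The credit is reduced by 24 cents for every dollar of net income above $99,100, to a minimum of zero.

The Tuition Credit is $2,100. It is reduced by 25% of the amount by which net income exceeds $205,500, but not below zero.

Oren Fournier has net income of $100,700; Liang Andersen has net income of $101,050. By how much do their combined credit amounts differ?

Oren ($100,700): Disability Support Credit: 24% of the $1,600 excess over $99,100 is $384; credit = $825 − $384 = $441. Tuition Credit: $100,700 is at or below the $205,500 threshold, so the full $2,100 applies. total $441 + $2,100 = $2,541
Liang ($101,050): Disability Support Credit: 24% of the $1,950 excess over $99,100 is $468; credit = $825 − $468 = $357. Tuition Credit: $101,050 is at or below the $205,500 threshold, so the full $2,100 applies. total $357 + $2,100 = $2,457
Difference: |$2,541 − $2,457| = $84.

$84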